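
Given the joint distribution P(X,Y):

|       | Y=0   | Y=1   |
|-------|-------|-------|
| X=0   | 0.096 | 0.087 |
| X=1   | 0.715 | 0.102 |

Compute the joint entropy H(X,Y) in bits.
1.3130 bits

H(X,Y) = -Σ_{x,y} P(x,y) log₂ P(x,y). Per-cell terms -P(x,y)·log₂P(x,y):
  X=0: 0.3246, 0.3065
  X=1: 0.3460, 0.3359
Sum of the 4 terms: H(X,Y) = 1.3130 bits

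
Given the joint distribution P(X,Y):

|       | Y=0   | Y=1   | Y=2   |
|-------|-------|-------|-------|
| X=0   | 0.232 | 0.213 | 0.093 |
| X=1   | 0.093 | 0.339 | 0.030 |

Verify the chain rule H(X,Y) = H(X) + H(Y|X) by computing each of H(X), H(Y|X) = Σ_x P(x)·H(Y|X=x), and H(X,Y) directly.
H(X) = 0.9958 bits, H(Y|X) = 1.2866 bits, H(X,Y) = 2.2824 bits

Marginal of X (row sums):
  P(X=0) = 0.232 + 0.213 + 0.093 = 0.538
  P(X=1) = 0.093 + 0.339 + 0.030 = 0.462
H(X) = -[0.538·log₂(0.538) + 0.462·log₂(0.462)]
  = 0.48115 + 0.51468 = 0.9958 bits

H(Y|X) = Σ_x P(x)·H(Y|X=x):
  X=0: P(X=0) = 0.538, P(Y|X=0) = (116/269, 213/538, 93/538) → H(Y|X=0) = 1.49026
  X=1: P(X=1) = 0.462, P(Y|X=1) = (31/154, 113/154, 5/77) → H(Y|X=1) = 1.04939
H(Y|X) = 0.538·1.49026 + 0.462·1.04939 = 1.2866 bits

H(X,Y) = -Σ_{x,y} P(x,y) log₂ P(x,y). Per-cell terms -P(x,y)·log₂P(x,y):
  X=0: 0.48901, 0.47522, 0.31868
  X=1: 0.31868, 0.52906, 0.15177
Sum of the 6 terms: H(X,Y) = 2.2824 bits

Chain rule check:
  H(X) + H(Y|X) = 0.9958 + 1.2866 = 2.2824 bits
  H(X,Y) = 2.2824 bits
✓ Chain rule verified.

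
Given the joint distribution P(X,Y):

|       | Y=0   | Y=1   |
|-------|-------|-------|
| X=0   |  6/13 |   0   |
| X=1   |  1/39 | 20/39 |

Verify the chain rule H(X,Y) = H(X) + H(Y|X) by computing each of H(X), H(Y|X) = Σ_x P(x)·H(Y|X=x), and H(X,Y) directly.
H(X) = 0.9957 bits, H(Y|X) = 0.1487 bits, H(X,Y) = 1.1444 bits

Marginal of X (row sums):
  P(X=0) = 6/13 + 0 = 6/13
  P(X=1) = 1/39 + 20/39 = 7/13
H(X) = -[(6/13)·log₂(6/13) + (7/13)·log₂(7/13)]
  = 0.5148 + 0.4809 = 0.9957 bits

H(Y|X) = Σ_x P(x)·H(Y|X=x):
  X=0: P(X=0) = 6/13, P(Y|X=0) = (1, 0) → H(Y|X=0) = 0.0000
  X=1: P(X=1) = 7/13, P(Y|X=1) = (1/21, 20/21) → H(Y|X=1) = 0.2762
H(Y|X) = (6/13)·0.0000 + (7/13)·0.2762 = 0.1487 bits

H(X,Y) = -Σ_{x,y} P(x,y) log₂ P(x,y). Per-cell terms -P(x,y)·log₂P(x,y):
  X=0: 0.5148, 0.0000
  X=1: 0.1355, 0.4941
  (cells with P = 0 contribute 0)
Sum of the 4 terms: H(X,Y) = 1.1444 bits

Chain rule check:
  H(X) + H(Y|X) = 0.9957 + 0.1487 = 1.1444 bits
  H(X,Y) = 1.1444 bits
✓ Chain rule verified.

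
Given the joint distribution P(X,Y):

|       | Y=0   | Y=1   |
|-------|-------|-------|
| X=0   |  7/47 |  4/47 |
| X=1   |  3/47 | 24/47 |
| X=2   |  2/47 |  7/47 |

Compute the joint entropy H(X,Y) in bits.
2.0632 bits

H(X,Y) = -Σ_{x,y} P(x,y) log₂ P(x,y). Per-cell terms -P(x,y)·log₂P(x,y):
  X=0: 0.4092, 0.3025
  X=1: 0.2534, 0.4951
  X=2: 0.1938, 0.4092
Sum of the 6 terms: H(X,Y) = 2.0632 bits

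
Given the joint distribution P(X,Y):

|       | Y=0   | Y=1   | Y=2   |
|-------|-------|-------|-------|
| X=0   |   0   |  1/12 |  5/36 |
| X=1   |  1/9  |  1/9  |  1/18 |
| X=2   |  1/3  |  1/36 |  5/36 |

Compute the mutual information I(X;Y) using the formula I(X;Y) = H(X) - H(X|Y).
0.3282 bits

I(X;Y) = H(X) - H(X|Y)

Marginal of X (row sums):
  P(X=0) = 0 + 1/12 + 5/36 = 2/9
  P(X=1) = 1/9 + 1/9 + 1/18 = 5/18
  P(X=2) = 1/3 + 1/36 + 5/36 = 1/2
H(X) = -[(2/9)·log₂(2/9) + (5/18)·log₂(5/18) + (1/2)·log₂(1/2)]
  = 0.482206 + 0.513332 + 0.500000 = 1.495538 bits

Marginal of Y (column sums):
  P(Y=0) = 0 + 1/9 + 1/3 = 4/9
  P(Y=1) = 1/12 + 1/9 + 1/36 = 2/9
  P(Y=2) = 5/36 + 1/18 + 5/36 = 1/3
H(X|Y) = Σ_y P(y)·H(X|Y=y):
  Y=0: P(Y=0) = 4/9, P(X|Y=0) = (0, 1/4, 3/4) → H(X|Y=0) = 0.811278
  Y=1: P(Y=1) = 2/9, P(X|Y=1) = (3/8, 1/2, 1/8) → H(X|Y=1) = 1.405639
  Y=2: P(Y=2) = 1/3, P(X|Y=2) = (5/12, 1/6, 5/12) → H(X|Y=2) = 1.483356
H(X|Y) = (4/9)·0.811278 + (2/9)·1.405639 + (1/3)·1.483356 = 1.167384 bits

I(X;Y) = H(X) - H(X|Y) = 1.495538 - 1.167384 = 0.3282 bits

Cross-check via I(X;Y) = H(X) + H(Y) - H(X,Y): computing H(Y) from the column sums and H(X,Y) from the 9 cells in the same way gives H(Y) = 1.530493 bits and H(X,Y) = 2.697877 bits, so
I(X;Y) = 1.495538 + 1.530493 - 2.697877 = 0.3282 bits ✓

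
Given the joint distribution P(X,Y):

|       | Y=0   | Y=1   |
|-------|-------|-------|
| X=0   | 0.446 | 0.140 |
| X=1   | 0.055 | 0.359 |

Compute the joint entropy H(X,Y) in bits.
1.6774 bits

H(X,Y) = -Σ_{x,y} P(x,y) log₂ P(x,y). Per-cell terms -P(x,y)·log₂P(x,y):
  X=0: 0.51954, 0.39711
  X=1: 0.23014, 0.53058
Sum of the 4 terms: H(X,Y) = 1.6774 bits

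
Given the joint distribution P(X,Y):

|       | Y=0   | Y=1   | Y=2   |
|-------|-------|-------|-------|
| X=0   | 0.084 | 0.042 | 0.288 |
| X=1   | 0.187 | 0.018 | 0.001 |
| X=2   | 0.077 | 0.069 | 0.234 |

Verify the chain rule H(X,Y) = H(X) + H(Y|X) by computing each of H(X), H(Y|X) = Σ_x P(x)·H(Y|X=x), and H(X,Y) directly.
H(X) = 1.5267 bits, H(Y|X) = 1.0907 bits, H(X,Y) = 2.6174 bits

Marginal of X (row sums):
  P(X=0) = 0.084 + 0.042 + 0.288 = 0.414
  P(X=1) = 0.187 + 0.018 + 0.001 = 0.206
  P(X=2) = 0.077 + 0.069 + 0.234 = 0.380
H(X) = -[0.414·log₂(0.414) + 0.206·log₂(0.206) + 0.380·log₂(0.380)]
  = 0.52673 + 0.46953 + 0.53045 = 1.5267 bits

H(Y|X) = Σ_x P(x)·H(Y|X=x):
  X=0: P(X=0) = 0.414, P(Y|X=0) = (14/69, 7/69, 16/23) → H(Y|X=0) = 1.16602
  X=1: P(X=1) = 0.206, P(Y|X=1) = (187/206, 9/103, 1/206) → H(Y|X=1) = 0.47132
  X=2: P(X=2) = 0.380, P(Y|X=2) = (77/380, 69/380, 117/190) → H(Y|X=2) = 1.34434
H(Y|X) = 0.414·1.16602 + 0.206·0.47132 + 0.380·1.34434 = 1.0907 bits

H(X,Y) = -Σ_{x,y} P(x,y) log₂ P(x,y). Per-cell terms -P(x,y)·log₂P(x,y):
  X=0: 0.30017, 0.19209, 0.51721
  X=1: 0.45233, 0.10433, 0.00997
  X=2: 0.28482, 0.26615, 0.49033
Sum of the 9 terms: H(X,Y) = 2.6174 bits

Chain rule check:
  H(X) + H(Y|X) = 1.5267 + 1.0907 = 2.6174 bits
  H(X,Y) = 2.6174 bits
✓ Chain rule verified.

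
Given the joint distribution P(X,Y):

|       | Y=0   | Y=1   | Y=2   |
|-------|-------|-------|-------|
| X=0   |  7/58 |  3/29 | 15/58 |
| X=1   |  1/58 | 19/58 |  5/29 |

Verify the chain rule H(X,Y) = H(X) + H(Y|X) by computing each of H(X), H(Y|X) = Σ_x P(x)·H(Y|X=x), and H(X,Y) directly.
H(X) = 0.9991 bits, H(Y|X) = 1.2779 bits, H(X,Y) = 2.2770 bits

Marginal of X (row sums):
  P(X=0) = 7/58 + 3/29 + 15/58 = 14/29
  P(X=1) = 1/58 + 19/58 + 5/29 = 15/29
H(X) = -[(14/29)·log₂(14/29) + (15/29)·log₂(15/29)]
  = 0.50720 + 0.49194 = 0.9991 bits

H(Y|X) = Σ_x P(x)·H(Y|X=x):
  X=0: P(X=0) = 14/29, P(Y|X=0) = (1/4, 3/14, 15/28) → H(Y|X=0) = 1.45862
  X=1: P(X=1) = 15/29, P(Y|X=1) = (1/30, 19/30, 1/3) → H(Y|X=1) = 1.10923
H(Y|X) = (14/29)·1.45862 + (15/29)·1.10923 = 1.2779 bits

H(X,Y) = -Σ_{x,y} P(x,y) log₂ P(x,y). Per-cell terms -P(x,y)·log₂P(x,y):
  X=0: 0.36818, 0.33859, 0.50459
  X=1: 0.10100, 0.52743, 0.43725
Sum of the 6 terms: H(X,Y) = 2.2770 bits

Chain rule check:
  H(X) + H(Y|X) = 0.9991 + 1.2779 = 2.2770 bits
  H(X,Y) = 2.2770 bits
✓ Chain rule verified.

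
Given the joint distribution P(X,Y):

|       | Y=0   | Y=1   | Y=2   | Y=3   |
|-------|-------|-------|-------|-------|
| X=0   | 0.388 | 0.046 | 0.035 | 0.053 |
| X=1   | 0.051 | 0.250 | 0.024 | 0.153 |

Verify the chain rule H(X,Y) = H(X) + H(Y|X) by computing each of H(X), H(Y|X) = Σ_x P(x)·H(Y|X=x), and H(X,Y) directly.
H(X) = 0.9986 bits, H(Y|X) = 1.3921 bits, H(X,Y) = 2.3907 bits

Marginal of X (row sums):
  P(X=0) = 0.388 + 0.046 + 0.035 + 0.053 = 0.522
  P(X=1) = 0.051 + 0.250 + 0.024 + 0.153 = 0.478
H(X) = -[0.522·log₂(0.522) + 0.478·log₂(0.478)]
  = 0.4896 + 0.5090 = 0.9986 bits

H(Y|X) = Σ_x P(x)·H(Y|X=x):
  X=0: P(X=0) = 0.522, P(Y|X=0) = (194/261, 23/261, 35/522, 53/522) → H(Y|X=0) = 1.2234
  X=1: P(X=1) = 0.478, P(Y|X=1) = (51/478, 125/239, 12/239, 153/478) → H(Y|X=1) = 1.5763
H(Y|X) = 0.522·1.2234 + 0.478·1.5763 = 1.3921 bits

H(X,Y) = -Σ_{x,y} P(x,y) log₂ P(x,y). Per-cell terms -P(x,y)·log₂P(x,y):
  X=0: 0.5300, 0.2043, 0.1693, 0.2246
  X=1: 0.2190, 0.5000, 0.1291, 0.4144
Sum of the 8 terms: H(X,Y) = 2.3907 bits

Chain rule check:
  H(X) + H(Y|X) = 0.9986 + 1.3921 = 2.3907 bits
  H(X,Y) = 2.3907 bits
✓ Chain rule verified.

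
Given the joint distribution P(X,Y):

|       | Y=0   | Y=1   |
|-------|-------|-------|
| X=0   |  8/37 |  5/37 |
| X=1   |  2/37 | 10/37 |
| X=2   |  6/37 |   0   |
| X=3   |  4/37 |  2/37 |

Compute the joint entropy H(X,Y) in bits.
2.6057 bits

H(X,Y) = -Σ_{x,y} P(x,y) log₂ P(x,y). Per-cell terms -P(x,y)·log₂P(x,y):
  X=0: 0.47772, 0.39021
  X=1: 0.22754, 0.51014
  X=2: 0.42559, 0.00000
  X=3: 0.34697, 0.22754
  (cells with P = 0 contribute 0)
Sum of the 8 terms: H(X,Y) = 2.6057 bits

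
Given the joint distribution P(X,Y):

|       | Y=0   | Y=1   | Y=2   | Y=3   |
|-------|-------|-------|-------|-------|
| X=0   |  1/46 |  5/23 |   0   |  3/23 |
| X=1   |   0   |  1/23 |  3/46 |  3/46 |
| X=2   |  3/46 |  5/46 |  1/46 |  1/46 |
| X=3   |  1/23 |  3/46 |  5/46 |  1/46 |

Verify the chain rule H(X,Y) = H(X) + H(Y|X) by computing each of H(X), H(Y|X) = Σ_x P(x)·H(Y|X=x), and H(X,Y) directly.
H(X) = 1.9418 bits, H(Y|X) = 1.5172 bits, H(X,Y) = 3.4590 bits

Marginal of X (row sums):
  P(X=0) = 1/46 + 5/23 + 0 + 3/23 = 17/46
  P(X=1) = 0 + 1/23 + 3/46 + 3/46 = 4/23
  P(X=2) = 3/46 + 5/46 + 1/46 + 1/46 = 5/23
  P(X=3) = 1/23 + 3/46 + 5/46 + 1/46 = 11/46
H(X) = -[(17/46)·log₂(17/46) + (4/23)·log₂(4/23) + (5/23)·log₂(5/23) + (11/46)·log₂(11/46)]
  = 0.530732 + 0.438880 + 0.478616 + 0.493596 = 1.9418 bits

H(Y|X) = Σ_x P(x)·H(Y|X=x):
  X=0: P(X=0) = 17/46, P(Y|X=0) = (1/17, 10/17, 0, 6/17) → H(Y|X=0) = 1.221048
  X=1: P(X=1) = 4/23, P(Y|X=1) = (0, 1/4, 3/8, 3/8) → H(Y|X=1) = 1.561278
  X=2: P(X=2) = 5/23, P(Y|X=2) = (3/10, 1/2, 1/10, 1/10) → H(Y|X=2) = 1.685475
  X=3: P(X=3) = 11/46, P(Y|X=3) = (2/11, 3/11, 5/11, 1/11) → H(Y|X=3) = 1.789929
H(Y|X) = (17/46)·1.221048 + (4/23)·1.561278 + (5/23)·1.685475 + (11/46)·1.789929 = 1.5172 bits

H(X,Y) = -Σ_{x,y} P(x,y) log₂ P(x,y). Per-cell terms -P(x,y)·log₂P(x,y):
  X=0: 0.120077, 0.478616, 0.000000, 0.383296
  X=1: 0.000000, 0.196677, 0.256865, 0.256865
  X=2: 0.256865, 0.348004, 0.120077, 0.120077
  X=3: 0.196677, 0.256865, 0.348004, 0.120077
  (cells with P = 0 contribute 0)
Sum of the 16 terms: H(X,Y) = 3.4590 bits

Chain rule check:
  H(X) + H(Y|X) = 1.9418 + 1.5172 = 3.4590 bits
  H(X,Y) = 3.4590 bits
✓ Chain rule verified.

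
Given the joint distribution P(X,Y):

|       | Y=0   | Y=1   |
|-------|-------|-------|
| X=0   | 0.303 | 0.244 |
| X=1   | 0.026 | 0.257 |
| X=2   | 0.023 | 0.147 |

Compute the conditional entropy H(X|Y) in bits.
1.2551 bits

H(X|Y) = H(X,Y) - H(Y)

H(X,Y) = -Σ_{x,y} P(x,y) log₂ P(x,y). Per-cell terms -P(x,y)·log₂P(x,y):
  X=0: 0.521951, 0.496551
  X=1: 0.136899, 0.503761
  X=2: 0.125171, 0.406618
Sum of the 6 terms: H(X,Y) = 2.19095 bits

Marginal of Y (column sums):
  P(Y=0) = 0.303 + 0.026 + 0.023 = 0.352
  P(Y=1) = 0.244 + 0.257 + 0.147 = 0.648
H(Y) = -[0.352·log₂(0.352) + 0.648·log₂(0.648)]
  = 0.530236 + 0.405605 = 0.93584 bits

H(X|Y) = H(X,Y) - H(Y) = 2.19095 - 0.93584 = 1.2551 bits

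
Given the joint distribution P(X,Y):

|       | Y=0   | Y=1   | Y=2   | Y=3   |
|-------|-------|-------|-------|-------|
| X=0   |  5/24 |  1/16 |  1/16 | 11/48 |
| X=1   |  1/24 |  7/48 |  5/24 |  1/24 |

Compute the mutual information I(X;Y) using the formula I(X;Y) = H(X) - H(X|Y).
0.2638 bits

I(X;Y) = H(X) - H(X|Y)

Marginal of X (row sums):
  P(X=0) = 5/24 + 1/16 + 1/16 + 11/48 = 9/16
  P(X=1) = 1/24 + 7/48 + 5/24 + 1/24 = 7/16
H(X) = -[(9/16)·log₂(9/16) + (7/16)·log₂(7/16)]
  = 0.46692 + 0.52178 = 0.98870 bits

Marginal of Y (column sums):
  P(Y=0) = 5/24 + 1/24 = 1/4
  P(Y=1) = 1/16 + 7/48 = 5/24
  P(Y=2) = 1/16 + 5/24 = 13/48
  P(Y=3) = 11/48 + 1/24 = 13/48
H(X|Y) = Σ_y P(y)·H(X|Y=y):
  Y=0: P(Y=0) = 1/4, P(X|Y=0) = (5/6, 1/6) → H(X|Y=0) = 0.65002
  Y=1: P(Y=1) = 5/24, P(X|Y=1) = (3/10, 7/10) → H(X|Y=1) = 0.88129
  Y=2: P(Y=2) = 13/48, P(X|Y=2) = (3/13, 10/13) → H(X|Y=2) = 0.77935
  Y=3: P(Y=3) = 13/48, P(X|Y=3) = (11/13, 2/13) → H(X|Y=3) = 0.61938
H(X|Y) = (1/4)·0.65002 + (5/24)·0.88129 + (13/48)·0.77935 + (13/48)·0.61938 = 0.72493 bits

I(X;Y) = H(X) - H(X|Y) = 0.98870 - 0.72493 = 0.2638 bits

Cross-check via I(X;Y) = H(X) + H(Y) - H(X,Y): computing H(Y) from the column sums and H(X,Y) from the 8 cells in the same way gives H(Y) = 1.99225 bits and H(X,Y) = 2.71718 bits, so
I(X;Y) = 0.98870 + 1.99225 - 2.71718 = 0.2638 bits ✓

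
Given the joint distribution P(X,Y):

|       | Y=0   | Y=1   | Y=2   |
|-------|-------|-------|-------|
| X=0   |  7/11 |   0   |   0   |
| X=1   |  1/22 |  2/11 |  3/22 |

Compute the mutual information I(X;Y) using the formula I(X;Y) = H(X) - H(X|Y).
0.7047 bits

I(X;Y) = H(X) - H(X|Y)

Marginal of X (row sums):
  P(X=0) = 7/11 + 0 + 0 = 7/11
  P(X=1) = 1/22 + 2/11 + 3/22 = 4/11
H(X) = -[(7/11)·log₂(7/11) + (4/11)·log₂(4/11)]
  = 0.41496 + 0.53070 = 0.94566 bits

Marginal of Y (column sums):
  P(Y=0) = 7/11 + 1/22 = 15/22
  P(Y=1) = 0 + 2/11 = 2/11
  P(Y=2) = 0 + 3/22 = 3/22
H(X|Y) = Σ_y P(y)·H(X|Y=y):
  Y=0: P(Y=0) = 15/22, P(X|Y=0) = (14/15, 1/15) → H(X|Y=0) = 0.35336
  Y=1: P(Y=1) = 2/11, P(X|Y=1) = (0, 1) → H(X|Y=1) = 0.00000
  Y=2: P(Y=2) = 3/22, P(X|Y=2) = (0, 1) → H(X|Y=2) = 0.00000
H(X|Y) = (15/22)·0.35336 + (2/11)·0.00000 + (3/22)·0.00000 = 0.24093 bits

I(X;Y) = H(X) - H(X|Y) = 0.94566 - 0.24093 = 0.7047 bits

Cross-check via I(X;Y) = H(X) + H(Y) - H(X,Y): computing H(Y) from the column sums and H(X,Y) from the 6 cells in the same way gives H(Y) = 1.21587 bits and H(X,Y) = 1.45680 bits, so
I(X;Y) = 0.94566 + 1.21587 - 1.45680 = 0.7047 bits ✓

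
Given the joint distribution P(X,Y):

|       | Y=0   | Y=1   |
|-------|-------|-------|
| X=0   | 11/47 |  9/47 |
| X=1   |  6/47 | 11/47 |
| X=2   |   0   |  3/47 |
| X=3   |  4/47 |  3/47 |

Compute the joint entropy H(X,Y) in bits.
2.6257 bits

H(X,Y) = -Σ_{x,y} P(x,y) log₂ P(x,y). Per-cell terms -P(x,y)·log₂P(x,y):
  X=0: 0.49036, 0.45664
  X=1: 0.37910, 0.49036
  X=2: 0.00000, 0.25338
  X=3: 0.30252, 0.25338
  (cells with P = 0 contribute 0)
Sum of the 8 terms: H(X,Y) = 2.6257 bits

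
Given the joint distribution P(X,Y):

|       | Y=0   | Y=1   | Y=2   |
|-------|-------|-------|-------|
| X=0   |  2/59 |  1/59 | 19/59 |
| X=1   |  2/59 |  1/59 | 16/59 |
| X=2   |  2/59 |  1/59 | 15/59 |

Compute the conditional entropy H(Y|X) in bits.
0.7553 bits

H(Y|X) = H(X,Y) - H(X)

H(X,Y) = -Σ_{x,y} P(x,y) log₂ P(x,y). Per-cell terms -P(x,y)·log₂P(x,y):
  X=0: 0.165513, 0.099706, 0.526434
  X=1: 0.165513, 0.099706, 0.510547
  X=2: 0.165513, 0.099706, 0.502310
Sum of the 9 terms: H(X,Y) = 2.33495 bits

Marginal of X (row sums):
  P(X=0) = 2/59 + 1/59 + 19/59 = 22/59
  P(X=1) = 2/59 + 1/59 + 16/59 = 19/59
  P(X=2) = 2/59 + 1/59 + 15/59 = 18/59
H(X) = -[(22/59)·log₂(22/59) + (19/59)·log₂(19/59) + (18/59)·log₂(18/59)]
  = 0.530689 + 0.526434 + 0.522524 = 1.57965 bits

H(Y|X) = H(X,Y) - H(X) = 2.33495 - 1.57965 = 0.7553 bits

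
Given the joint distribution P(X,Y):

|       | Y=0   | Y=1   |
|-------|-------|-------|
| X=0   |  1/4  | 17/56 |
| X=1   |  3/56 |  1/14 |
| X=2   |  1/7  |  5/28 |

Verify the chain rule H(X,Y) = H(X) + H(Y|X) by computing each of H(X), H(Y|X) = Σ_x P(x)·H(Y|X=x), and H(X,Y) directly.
H(X) = 1.3736 bits, H(Y|X) = 0.9915 bits, H(X,Y) = 2.3651 bits

Marginal of X (row sums):
  P(X=0) = 1/4 + 17/56 = 31/56
  P(X=1) = 3/56 + 1/14 = 1/8
  P(X=2) = 1/7 + 5/28 = 9/28
H(X) = -[(31/56)·log₂(31/56) + (1/8)·log₂(1/8) + (9/28)·log₂(9/28)]
  = 0.47228 + 0.37500 + 0.52632 = 1.3736 bits

H(Y|X) = Σ_x P(x)·H(Y|X=x):
  X=0: P(X=0) = 31/56, P(Y|X=0) = (14/31, 17/31) → H(Y|X=0) = 0.99323
  X=1: P(X=1) = 1/8, P(Y|X=1) = (3/7, 4/7) → H(Y|X=1) = 0.98523
  X=2: P(X=2) = 9/28, P(Y|X=2) = (4/9, 5/9) → H(Y|X=2) = 0.99108
H(Y|X) = (31/56)·0.99323 + (1/8)·0.98523 + (9/28)·0.99108 = 0.9915 bits

H(X,Y) = -Σ_{x,y} P(x,y) log₂ P(x,y). Per-cell terms -P(x,y)·log₂P(x,y):
  X=0: 0.50000, 0.52211
  X=1: 0.22620, 0.27195
  X=2: 0.40105, 0.44383
Sum of the 6 terms: H(X,Y) = 2.3651 bits

Chain rule check:
  H(X) + H(Y|X) = 1.3736 + 0.9915 = 2.3651 bits
  H(X,Y) = 2.3651 bits
✓ Chain rule verified.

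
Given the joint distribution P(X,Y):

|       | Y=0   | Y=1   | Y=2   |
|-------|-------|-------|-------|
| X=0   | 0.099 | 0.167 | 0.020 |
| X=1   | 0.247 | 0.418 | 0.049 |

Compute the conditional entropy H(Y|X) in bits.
1.2484 bits

H(Y|X) = H(X,Y) - H(X)

H(X,Y) = -Σ_{x,y} P(x,y) log₂ P(x,y). Per-cell terms -P(x,y)·log₂P(x,y):
  X=0: 0.3303, 0.4312, 0.1129
  X=1: 0.4983, 0.5260, 0.2132
Sum of the 6 terms: H(X,Y) = 2.1119 bits

Marginal of X (row sums):
  P(X=0) = 0.099 + 0.167 + 0.020 = 0.286
  P(X=1) = 0.247 + 0.418 + 0.049 = 0.714
H(X) = -[0.286·log₂(0.286) + 0.714·log₂(0.714)]
  = 0.5165 + 0.3470 = 0.8635 bits

H(Y|X) = H(X,Y) - H(X) = 2.1119 - 0.8635 = 1.2484 bits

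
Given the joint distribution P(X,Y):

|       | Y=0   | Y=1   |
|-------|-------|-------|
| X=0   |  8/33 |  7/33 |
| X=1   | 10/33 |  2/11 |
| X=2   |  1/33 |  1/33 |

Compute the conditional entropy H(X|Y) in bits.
1.2616 bits

H(X|Y) = H(X,Y) - H(Y)

H(X,Y) = -Σ_{x,y} P(x,y) log₂ P(x,y). Per-cell terms -P(x,y)·log₂P(x,y):
  X=0: 0.49561, 0.47452
  X=1: 0.52196, 0.44717
  X=2: 0.15286, 0.15286
Sum of the 6 terms: H(X,Y) = 2.2450 bits

Marginal of Y (column sums):
  P(Y=0) = 8/33 + 10/33 + 1/33 = 19/33
  P(Y=1) = 7/33 + 2/11 + 1/33 = 14/33
H(Y) = -[(19/33)·log₂(19/33) + (14/33)·log₂(14/33)]
  = 0.45857 + 0.52480 = 0.9834 bits

H(X|Y) = H(X,Y) - H(Y) = 2.2450 - 0.9834 = 1.2616 bits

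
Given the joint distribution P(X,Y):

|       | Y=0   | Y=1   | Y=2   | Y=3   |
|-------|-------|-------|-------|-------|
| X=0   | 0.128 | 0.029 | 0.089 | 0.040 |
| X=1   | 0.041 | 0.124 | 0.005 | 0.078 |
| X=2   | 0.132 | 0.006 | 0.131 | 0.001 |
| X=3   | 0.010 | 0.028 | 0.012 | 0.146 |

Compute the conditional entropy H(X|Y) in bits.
1.4522 bits

H(X|Y) = H(X,Y) - H(Y)

H(X,Y) = -Σ_{x,y} P(x,y) log₂ P(x,y). Per-cell terms -P(x,y)·log₂P(x,y):
  X=0: 0.37962, 0.14813, 0.31061, 0.18575
  X=1: 0.18894, 0.37344, 0.03822, 0.28707
  X=2: 0.38562, 0.04428, 0.38414, 0.00997
  X=3: 0.06644, 0.14444, 0.07657, 0.40529
Sum of the 16 terms: H(X,Y) = 3.42853 bits

Marginal of Y (column sums):
  P(Y=0) = 0.128 + 0.041 + 0.132 + 0.010 = 0.311
  P(Y=1) = 0.029 + 0.124 + 0.006 + 0.028 = 0.187
  P(Y=2) = 0.089 + 0.005 + 0.131 + 0.012 = 0.237
  P(Y=3) = 0.040 + 0.078 + 0.001 + 0.146 = 0.265
H(Y) = -[0.311·log₂(0.311) + 0.187·log₂(0.187) + 0.237·log₂(0.237) + 0.265·log₂(0.265)]
  = 0.52404 + 0.45233 + 0.49226 + 0.50772 = 1.97635 bits

H(X|Y) = H(X,Y) - H(Y) = 3.42853 - 1.97635 = 1.4522 bits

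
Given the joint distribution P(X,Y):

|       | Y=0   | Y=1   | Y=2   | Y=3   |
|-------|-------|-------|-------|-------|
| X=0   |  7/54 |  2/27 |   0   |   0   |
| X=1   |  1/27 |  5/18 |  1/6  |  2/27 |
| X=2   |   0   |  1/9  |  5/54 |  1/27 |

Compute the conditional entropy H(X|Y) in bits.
1.1025 bits

H(X|Y) = H(X,Y) - H(Y)

H(X,Y) = -Σ_{x,y} P(x,y) log₂ P(x,y). Per-cell terms -P(x,y)·log₂P(x,y):
  X=0: 0.38209, 0.27814, 0.00000, 0.00000
  X=1: 0.17611, 0.51333, 0.43083, 0.27814
  X=2: 0.00000, 0.35221, 0.31787, 0.17611
  (cells with P = 0 contribute 0)
Sum of the 12 terms: H(X,Y) = 2.9048 bits

Marginal of Y (column sums):
  P(Y=0) = 7/54 + 1/27 + 0 = 1/6
  P(Y=1) = 2/27 + 5/18 + 1/9 = 25/54
  P(Y=2) = 0 + 1/6 + 5/54 = 7/27
  P(Y=3) = 0 + 2/27 + 1/27 = 1/9
H(Y) = -[(1/6)·log₂(1/6) + (25/54)·log₂(25/54) + (7/27)·log₂(7/27) + (1/9)·log₂(1/9)]
  = 0.43083 + 0.51437 + 0.50492 + 0.35221 = 1.8023 bits

H(X|Y) = H(X,Y) - H(Y) = 2.9048 - 1.8023 = 1.1025 bits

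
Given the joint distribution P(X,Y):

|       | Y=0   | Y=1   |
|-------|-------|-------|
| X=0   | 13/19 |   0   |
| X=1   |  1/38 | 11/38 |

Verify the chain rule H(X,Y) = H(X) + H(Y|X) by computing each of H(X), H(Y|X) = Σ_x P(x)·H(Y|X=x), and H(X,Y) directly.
H(X) = 0.8997 bits, H(Y|X) = 0.1307 bits, H(X,Y) = 1.0304 bits

Marginal of X (row sums):
  P(X=0) = 13/19 + 0 = 13/19
  P(X=1) = 1/38 + 11/38 = 6/19
H(X) = -[(13/19)·log₂(13/19) + (6/19)·log₂(6/19)]
  = 0.3746 + 0.5251 = 0.8997 bits

H(Y|X) = Σ_x P(x)·H(Y|X=x):
  X=0: P(X=0) = 13/19, P(Y|X=0) = (1, 0) → H(Y|X=0) = 0.0000
  X=1: P(X=1) = 6/19, P(Y|X=1) = (1/12, 11/12) → H(Y|X=1) = 0.4138
H(Y|X) = (13/19)·0.0000 + (6/19)·0.4138 = 0.1307 bits

H(X,Y) = -Σ_{x,y} P(x,y) log₂ P(x,y). Per-cell terms -P(x,y)·log₂P(x,y):
  X=0: 0.3746, 0.0000
  X=1: 0.1381, 0.5177
  (cells with P = 0 contribute 0)
Sum of the 4 terms: H(X,Y) = 1.0304 bits

Chain rule check:
  H(X) + H(Y|X) = 0.8997 + 0.1307 = 1.0304 bits
  H(X,Y) = 1.0304 bits
✓ Chain rule verified.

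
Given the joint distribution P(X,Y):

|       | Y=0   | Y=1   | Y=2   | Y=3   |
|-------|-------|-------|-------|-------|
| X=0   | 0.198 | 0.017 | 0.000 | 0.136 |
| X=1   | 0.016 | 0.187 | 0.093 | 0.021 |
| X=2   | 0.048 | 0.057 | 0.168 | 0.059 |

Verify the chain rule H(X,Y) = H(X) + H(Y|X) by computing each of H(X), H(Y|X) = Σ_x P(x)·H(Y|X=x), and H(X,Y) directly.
H(X) = 1.5837 bits, H(Y|X) = 1.4729 bits, H(X,Y) = 3.0566 bits

Marginal of X (row sums):
  P(X=0) = 0.198 + 0.017 + 0.000 + 0.136 = 0.351
  P(X=1) = 0.016 + 0.187 + 0.093 + 0.021 = 0.317
  P(X=2) = 0.048 + 0.057 + 0.168 + 0.059 = 0.332
H(X) = -[0.351·log₂(0.351) + 0.317·log₂(0.317) + 0.332·log₂(0.332)]
  = 0.5302 + 0.5254 + 0.5281 = 1.5837 bits

H(Y|X) = Σ_x P(x)·H(Y|X=x):
  X=0: P(X=0) = 0.351, P(Y|X=0) = (22/39, 17/351, 0, 136/351) → H(Y|X=0) = 1.2075
  X=1: P(X=1) = 0.317, P(Y|X=1) = (16/317, 187/317, 93/317, 21/317) → H(Y|X=1) = 1.4451
  X=2: P(X=2) = 0.332, P(Y|X=2) = (12/83, 57/332, 42/83, 59/332) → H(Y|X=2) = 1.7800
H(Y|X) = 0.351·1.2075 + 0.317·1.4451 + 0.332·1.7800 = 1.4729 bits

H(X,Y) = -Σ_{x,y} P(x,y) log₂ P(x,y). Per-cell terms -P(x,y)·log₂P(x,y):
  X=0: 0.4626, 0.0999, 0.0000, 0.3915
  X=1: 0.0955, 0.4523, 0.3187, 0.1170
  X=2: 0.2103, 0.2356, 0.4323, 0.2409
  (cells with P = 0 contribute 0)
Sum of the 12 terms: H(X,Y) = 3.0566 bits

Chain rule check:
  H(X) + H(Y|X) = 1.5837 + 1.4729 = 3.0566 bits
  H(X,Y) = 3.0566 bits
✓ Chain rule verified.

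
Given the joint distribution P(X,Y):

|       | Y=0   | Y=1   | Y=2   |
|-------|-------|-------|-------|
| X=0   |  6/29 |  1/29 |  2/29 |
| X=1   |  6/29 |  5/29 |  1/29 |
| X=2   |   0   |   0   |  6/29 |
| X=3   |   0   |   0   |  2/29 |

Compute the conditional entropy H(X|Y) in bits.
1.1877 bits

H(X|Y) = H(X,Y) - H(Y)

H(X,Y) = -Σ_{x,y} P(x,y) log₂ P(x,y). Per-cell terms -P(x,y)·log₂P(x,y):
  X=0: 0.470280, 0.167517, 0.266068
  X=1: 0.470280, 0.437251, 0.167517
  X=2: 0.000000, 0.000000, 0.470280
  X=3: 0.000000, 0.000000, 0.266068
  (cells with P = 0 contribute 0)
Sum of the 12 terms: H(X,Y) = 2.71526 bits

Marginal of Y (column sums):
  P(Y=0) = 6/29 + 6/29 + 0 + 0 = 12/29
  P(Y=1) = 1/29 + 5/29 + 0 + 0 = 6/29
  P(Y=2) = 2/29 + 1/29 + 6/29 + 2/29 = 11/29
H(Y) = -[(12/29)·log₂(12/29) + (6/29)·log₂(6/29) + (11/29)·log₂(11/29)]
  = 0.526766 + 0.470280 + 0.530484 = 1.52753 bits

H(X|Y) = H(X,Y) - H(Y) = 2.71526 - 1.52753 = 1.1877 bits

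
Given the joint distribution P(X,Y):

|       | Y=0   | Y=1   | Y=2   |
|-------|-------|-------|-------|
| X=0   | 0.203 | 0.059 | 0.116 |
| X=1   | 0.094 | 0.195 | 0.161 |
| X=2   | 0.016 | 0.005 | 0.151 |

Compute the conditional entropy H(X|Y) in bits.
1.2654 bits

H(X|Y) = H(X,Y) - H(Y)

H(X,Y) = -Σ_{x,y} P(x,y) log₂ P(x,y). Per-cell terms -P(x,y)·log₂P(x,y):
  X=0: 0.4670, 0.2409, 0.3605
  X=1: 0.3207, 0.4599, 0.4242
  X=2: 0.0955, 0.0382, 0.4118
Sum of the 9 terms: H(X,Y) = 2.8187 bits

Marginal of Y (column sums):
  P(Y=0) = 0.203 + 0.094 + 0.016 = 0.313
  P(Y=1) = 0.059 + 0.195 + 0.005 = 0.259
  P(Y=2) = 0.116 + 0.161 + 0.151 = 0.428
H(Y) = -[0.313·log₂(0.313) + 0.259·log₂(0.259) + 0.428·log₂(0.428)]
  = 0.5245 + 0.5048 + 0.5240 = 1.5533 bits

H(X|Y) = H(X,Y) - H(Y) = 2.8187 - 1.5533 = 1.2654 bits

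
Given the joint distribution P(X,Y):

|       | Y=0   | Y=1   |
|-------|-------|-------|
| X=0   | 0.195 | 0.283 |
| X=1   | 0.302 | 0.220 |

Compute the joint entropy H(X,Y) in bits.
1.9775 bits

H(X,Y) = -Σ_{x,y} P(x,y) log₂ P(x,y). Per-cell terms -P(x,y)·log₂P(x,y):
  X=0: 0.45990, 0.51538
  X=1: 0.52167, 0.48057
Sum of the 4 terms: H(X,Y) = 1.9775 bits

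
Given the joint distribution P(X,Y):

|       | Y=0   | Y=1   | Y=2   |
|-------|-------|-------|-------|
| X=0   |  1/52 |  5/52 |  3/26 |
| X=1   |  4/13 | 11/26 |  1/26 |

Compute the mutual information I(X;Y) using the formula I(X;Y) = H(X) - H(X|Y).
0.1901 bits

I(X;Y) = H(X) - H(X|Y)

Marginal of X (row sums):
  P(X=0) = 1/52 + 5/52 + 3/26 = 3/13
  P(X=1) = 4/13 + 11/26 + 1/26 = 10/13
H(X) = -[(3/13)·log₂(3/13) + (10/13)·log₂(10/13)]
  = 0.48819 + 0.29116 = 0.77935 bits

Marginal of Y (column sums):
  P(Y=0) = 1/52 + 4/13 = 17/52
  P(Y=1) = 5/52 + 11/26 = 27/52
  P(Y=2) = 3/26 + 1/26 = 2/13
H(X|Y) = Σ_y P(y)·H(X|Y=y):
  Y=0: P(Y=0) = 17/52, P(X|Y=0) = (1/17, 16/17) → H(X|Y=0) = 0.32276
  Y=1: P(Y=1) = 27/52, P(X|Y=1) = (5/27, 22/27) → H(X|Y=1) = 0.69129
  Y=2: P(Y=2) = 2/13, P(X|Y=2) = (3/4, 1/4) → H(X|Y=2) = 0.81128
H(X|Y) = (17/52)·0.32276 + (27/52)·0.69129 + (2/13)·0.81128 = 0.58927 bits

I(X;Y) = H(X) - H(X|Y) = 0.77935 - 0.58927 = 0.1901 bits

Cross-check via I(X;Y) = H(X) + H(Y) - H(X,Y): computing H(Y) from the column sums and H(X,Y) from the 6 cells in the same way gives H(Y) = 1.43373 bits and H(X,Y) = 2.02300 bits, so
I(X;Y) = 0.77935 + 1.43373 - 2.02300 = 0.1901 bits ✓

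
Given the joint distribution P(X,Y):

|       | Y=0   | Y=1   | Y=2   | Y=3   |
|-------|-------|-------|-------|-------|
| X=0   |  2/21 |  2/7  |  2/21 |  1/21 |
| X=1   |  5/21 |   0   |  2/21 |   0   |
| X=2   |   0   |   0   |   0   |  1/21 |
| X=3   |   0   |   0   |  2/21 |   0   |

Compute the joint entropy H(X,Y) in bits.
2.7200 bits

H(X,Y) = -Σ_{x,y} P(x,y) log₂ P(x,y). Per-cell terms -P(x,y)·log₂P(x,y):
  X=0: 0.32308, 0.51639, 0.32308, 0.20916
  X=1: 0.49295, 0.00000, 0.32308, 0.00000
  X=2: 0.00000, 0.00000, 0.00000, 0.20916
  X=3: 0.00000, 0.00000, 0.32308, 0.00000
  (cells with P = 0 contribute 0)
Sum of the 16 terms: H(X,Y) = 2.7200 bits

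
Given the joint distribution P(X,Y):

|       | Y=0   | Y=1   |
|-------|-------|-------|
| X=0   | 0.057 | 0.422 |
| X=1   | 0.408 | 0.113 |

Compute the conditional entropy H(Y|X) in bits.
0.6452 bits

H(Y|X) = H(X,Y) - H(X)

H(X,Y) = -Σ_{x,y} P(x,y) log₂ P(x,y). Per-cell terms -P(x,y)·log₂P(x,y):
  X=0: 0.2355750, 0.5252571
  X=1: 0.5276904, 0.3554534
Sum of the 4 terms: H(X,Y) = 1.643976 bits

Marginal of X (row sums):
  P(X=0) = 0.057 + 0.422 = 0.479
  P(X=1) = 0.408 + 0.113 = 0.521
H(X) = -[0.479·log₂(0.479) + 0.521·log₂(0.521)]
  = 0.5086513 + 0.4900759 = 0.998727 bits

H(Y|X) = H(X,Y) - H(X) = 1.643976 - 0.998727 = 0.6452 bits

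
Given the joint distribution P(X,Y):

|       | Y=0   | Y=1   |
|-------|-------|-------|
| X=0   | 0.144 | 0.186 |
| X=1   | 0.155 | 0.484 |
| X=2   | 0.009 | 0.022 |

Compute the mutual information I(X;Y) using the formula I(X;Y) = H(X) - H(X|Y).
0.0270 bits

I(X;Y) = H(X) - H(X|Y)

Marginal of X (row sums):
  P(X=0) = 0.144 + 0.186 = 0.330
  P(X=1) = 0.155 + 0.484 = 0.639
  P(X=2) = 0.009 + 0.022 = 0.031
H(X) = -[0.330·log₂(0.330) + 0.639·log₂(0.639) + 0.031·log₂(0.031)]
  = 0.52782 + 0.41287 + 0.15536 = 1.09605 bits

Marginal of Y (column sums):
  P(Y=0) = 0.144 + 0.155 + 0.009 = 0.308
  P(Y=1) = 0.186 + 0.484 + 0.022 = 0.692
H(X|Y) = Σ_y P(y)·H(X|Y=y):
  Y=0: P(Y=0) = 0.308, P(X|Y=0) = (36/77, 155/308, 9/308) → H(X|Y=0) = 1.16030
  Y=1: P(Y=1) = 0.692, P(X|Y=1) = (93/346, 121/173, 11/346) → H(X|Y=1) = 1.02838
H(X|Y) = 0.308·1.16030 + 0.692·1.02838 = 1.06901 bits

I(X;Y) = H(X) - H(X|Y) = 1.09605 - 1.06901 = 0.0270 bits

Cross-check via I(X;Y) = H(X) + H(Y) - H(X,Y): computing H(Y) from the column sums and H(X,Y) from the 6 cells in the same way gives H(Y) = 0.89085 bits and H(X,Y) = 1.95987 bits, so
I(X;Y) = 1.09605 + 0.89085 - 1.95987 = 0.0270 bits ✓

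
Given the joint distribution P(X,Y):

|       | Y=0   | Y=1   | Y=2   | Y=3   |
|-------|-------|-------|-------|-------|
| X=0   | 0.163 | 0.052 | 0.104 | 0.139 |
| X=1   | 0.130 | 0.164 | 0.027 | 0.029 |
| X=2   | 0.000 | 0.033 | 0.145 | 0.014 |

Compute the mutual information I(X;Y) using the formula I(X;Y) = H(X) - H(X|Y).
0.3460 bits

I(X;Y) = H(X) - H(X|Y)

Marginal of X (row sums):
  P(X=0) = 0.163 + 0.052 + 0.104 + 0.139 = 0.458
  P(X=1) = 0.130 + 0.164 + 0.027 + 0.029 = 0.350
  P(X=2) = 0.000 + 0.033 + 0.145 + 0.014 = 0.192
H(X) = -[0.458·log₂(0.458) + 0.350·log₂(0.350) + 0.192·log₂(0.192)]
  = 0.5160 + 0.5301 + 0.4571 = 1.5032 bits

Marginal of Y (column sums):
  P(Y=0) = 0.163 + 0.130 + 0.000 = 0.293
  P(Y=1) = 0.052 + 0.164 + 0.033 = 0.249
  P(Y=2) = 0.104 + 0.027 + 0.145 = 0.276
  P(Y=3) = 0.139 + 0.029 + 0.014 = 0.182
H(X|Y) = Σ_y P(y)·H(X|Y=y):
  Y=0: P(Y=0) = 0.293, P(X|Y=0) = (163/293, 130/293, 0) → H(X|Y=0) = 0.9908
  Y=1: P(Y=1) = 0.249, P(X|Y=1) = (52/249, 164/249, 11/83) → H(X|Y=1) = 1.2551
  Y=2: P(Y=2) = 0.276, P(X|Y=2) = (26/69, 9/92, 145/276) → H(X|Y=2) = 1.3465
  Y=3: P(Y=3) = 0.182, P(X|Y=3) = (139/182, 29/182, 1/13) → H(X|Y=3) = 1.0039
H(X|Y) = 0.293·0.9908 + 0.249·1.2551 + 0.276·1.3465 + 0.182·1.0039 = 1.1572 bits

I(X;Y) = H(X) - H(X|Y) = 1.5032 - 1.1572 = 0.3460 bits

Cross-check via I(X;Y) = H(X) + H(Y) - H(X,Y): computing H(Y) from the column sums and H(X,Y) from the 12 cells in the same way gives H(Y) = 1.9783 bits and H(X,Y) = 3.1355 bits, so
I(X;Y) = 1.5032 + 1.9783 - 3.1355 = 0.3460 bits ✓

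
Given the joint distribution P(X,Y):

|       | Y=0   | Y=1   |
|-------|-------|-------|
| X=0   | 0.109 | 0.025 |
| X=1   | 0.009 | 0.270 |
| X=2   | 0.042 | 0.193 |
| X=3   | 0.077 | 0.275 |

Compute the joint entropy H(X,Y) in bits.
2.4999 bits

H(X,Y) = -Σ_{x,y} P(x,y) log₂ P(x,y). Per-cell terms -P(x,y)·log₂P(x,y):
  X=0: 0.3485, 0.1330
  X=1: 0.0612, 0.5100
  X=2: 0.1921, 0.4581
  X=3: 0.2848, 0.5122
Sum of the 8 terms: H(X,Y) = 2.4999 bits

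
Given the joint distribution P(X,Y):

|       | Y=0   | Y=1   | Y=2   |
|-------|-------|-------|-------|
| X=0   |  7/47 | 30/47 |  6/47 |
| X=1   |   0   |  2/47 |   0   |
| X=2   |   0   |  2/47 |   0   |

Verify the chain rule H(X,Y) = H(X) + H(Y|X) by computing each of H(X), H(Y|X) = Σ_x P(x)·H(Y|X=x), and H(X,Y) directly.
H(X) = 0.5050 bits, H(Y|X) = 1.0843 bits, H(X,Y) = 1.5893 bits

Marginal of X (row sums):
  P(X=0) = 7/47 + 30/47 + 6/47 = 43/47
  P(X=1) = 0 + 2/47 + 0 = 2/47
  P(X=2) = 0 + 2/47 + 0 = 2/47
H(X) = -[(43/47)·log₂(43/47) + (2/47)·log₂(2/47) + (2/47)·log₂(2/47)]
  = 0.11740 + 0.19381 + 0.19381 = 0.5050 bits

H(Y|X) = Σ_x P(x)·H(Y|X=x):
  X=0: P(X=0) = 43/47, P(Y|X=0) = (7/43, 30/43, 6/43) → H(Y|X=0) = 1.18515
  X=1: P(X=1) = 2/47, P(Y|X=1) = (0, 1, 0) → H(Y|X=1) = 0.00000
  X=2: P(X=2) = 2/47, P(Y|X=2) = (0, 1, 0) → H(Y|X=2) = 0.00000
H(Y|X) = (43/47)·1.18515 + (2/47)·0.00000 + (2/47)·0.00000 = 1.0843 bits

H(X,Y) = -Σ_{x,y} P(x,y) log₂ P(x,y). Per-cell terms -P(x,y)·log₂P(x,y):
  X=0: 0.40916, 0.41342, 0.37910
  X=1: 0.00000, 0.19381, 0.00000
  X=2: 0.00000, 0.19381, 0.00000
  (cells with P = 0 contribute 0)
Sum of the 9 terms: H(X,Y) = 1.5893 bits

Chain rule check:
  H(X) + H(Y|X) = 0.5050 + 1.0843 = 1.5893 bits
  H(X,Y) = 1.5893 bits
✓ Chain rule verified.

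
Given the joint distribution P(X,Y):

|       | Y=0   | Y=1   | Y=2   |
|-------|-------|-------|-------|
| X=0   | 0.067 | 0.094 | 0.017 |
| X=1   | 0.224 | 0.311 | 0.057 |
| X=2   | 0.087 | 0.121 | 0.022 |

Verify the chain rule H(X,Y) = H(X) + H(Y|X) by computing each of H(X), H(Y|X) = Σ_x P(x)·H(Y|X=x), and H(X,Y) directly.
H(X) = 1.3786 bits, H(Y|X) = 1.3426 bits, H(X,Y) = 2.7213 bits

Marginal of X (row sums):
  P(X=0) = 0.067 + 0.094 + 0.017 = 0.178
  P(X=1) = 0.224 + 0.311 + 0.057 = 0.592
  P(X=2) = 0.087 + 0.121 + 0.022 = 0.230
H(X) = -[0.178·log₂(0.178) + 0.592·log₂(0.592) + 0.230·log₂(0.230)]
  = 0.4432 + 0.4477 + 0.4877 = 1.3786 bits

H(Y|X) = Σ_x P(x)·H(Y|X=x):
  X=0: P(X=0) = 0.178, P(Y|X=0) = (67/178, 47/89, 17/178) → H(Y|X=0) = 1.3406
  X=1: P(X=1) = 0.592, P(Y|X=1) = (14/37, 311/592, 57/592) → H(Y|X=1) = 1.3435
  X=2: P(X=2) = 0.230, P(Y|X=2) = (87/230, 121/230, 11/115) → H(Y|X=2) = 1.3419
H(Y|X) = 0.178·1.3406 + 0.592·1.3435 + 0.230·1.3419 = 1.3426 bits

H(X,Y) = -Σ_{x,y} P(x,y) log₂ P(x,y). Per-cell terms -P(x,y)·log₂P(x,y):
  X=0: 0.2613, 0.3207, 0.0999
  X=1: 0.4835, 0.5240, 0.2356
  X=2: 0.3065, 0.3687, 0.1211
Sum of the 9 terms: H(X,Y) = 2.7213 bits

Chain rule check:
  H(X) + H(Y|X) = 1.3786 + 1.3426 = 2.7212 bits
  H(X,Y) = 2.7213 bits
✓ Chain rule verified (Δ = 0.0001 is 4-dp rounding noise: each of the three values was rounded independently).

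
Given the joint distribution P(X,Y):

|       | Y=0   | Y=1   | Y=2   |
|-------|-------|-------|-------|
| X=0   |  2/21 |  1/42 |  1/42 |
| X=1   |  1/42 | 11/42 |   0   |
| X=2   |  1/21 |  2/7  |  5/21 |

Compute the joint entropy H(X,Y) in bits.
2.4330 bits

H(X,Y) = -Σ_{x,y} P(x,y) log₂ P(x,y). Per-cell terms -P(x,y)·log₂P(x,y):
  X=0: 0.3231, 0.1284, 0.1284
  X=1: 0.1284, 0.5062, 0.0000
  X=2: 0.2092, 0.5164, 0.4929
  (cells with P = 0 contribute 0)
Sum of the 9 terms: H(X,Y) = 2.4330 bits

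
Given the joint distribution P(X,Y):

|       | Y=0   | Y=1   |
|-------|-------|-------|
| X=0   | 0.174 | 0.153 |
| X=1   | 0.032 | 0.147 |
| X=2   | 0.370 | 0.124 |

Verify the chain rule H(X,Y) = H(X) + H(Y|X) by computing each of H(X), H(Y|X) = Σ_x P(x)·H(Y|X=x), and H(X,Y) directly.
H(X) = 1.4742 bits, H(Y|X) = 0.8488 bits, H(X,Y) = 2.3230 bits

Marginal of X (row sums):
  P(X=0) = 0.174 + 0.153 = 0.327
  P(X=1) = 0.032 + 0.147 = 0.179
  P(X=2) = 0.370 + 0.124 = 0.494
H(X) = -[0.327·log₂(0.327) + 0.179·log₂(0.179) + 0.494·log₂(0.494)]
  = 0.5273 + 0.4443 + 0.5026 = 1.4742 bits

H(Y|X) = Σ_x P(x)·H(Y|X=x):
  X=0: P(X=0) = 0.327, P(Y|X=0) = (58/109, 51/109) → H(Y|X=0) = 0.9970
  X=1: P(X=1) = 0.179, P(Y|X=1) = (32/179, 147/179) → H(Y|X=1) = 0.6774
  X=2: P(X=2) = 0.494, P(Y|X=2) = (185/247, 62/247) → H(Y|X=2) = 0.8129
H(Y|X) = 0.327·0.9970 + 0.179·0.6774 + 0.494·0.8129 = 0.8488 bits

H(X,Y) = -Σ_{x,y} P(x,y) log₂ P(x,y). Per-cell terms -P(x,y)·log₂P(x,y):
  X=0: 0.4390, 0.4144
  X=1: 0.1589, 0.4066
  X=2: 0.5307, 0.3734
Sum of the 6 terms: H(X,Y) = 2.3230 bits

Chain rule check:
  H(X) + H(Y|X) = 1.4742 + 0.8488 = 2.3230 bits
  H(X,Y) = 2.3230 bits
✓ Chain rule verified.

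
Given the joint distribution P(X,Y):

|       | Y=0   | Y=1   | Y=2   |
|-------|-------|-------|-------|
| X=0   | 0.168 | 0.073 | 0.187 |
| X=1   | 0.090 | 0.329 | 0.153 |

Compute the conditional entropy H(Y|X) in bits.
1.4300 bits

H(Y|X) = H(X,Y) - H(X)

H(X,Y) = -Σ_{x,y} P(x,y) log₂ P(x,y). Per-cell terms -P(x,y)·log₂P(x,y):
  X=0: 0.4323, 0.2756, 0.4523
  X=1: 0.3127, 0.5277, 0.4144
Sum of the 6 terms: H(X,Y) = 2.4150 bits

Marginal of X (row sums):
  P(X=0) = 0.168 + 0.073 + 0.187 = 0.428
  P(X=1) = 0.090 + 0.329 + 0.153 = 0.572
H(X) = -[0.428·log₂(0.428) + 0.572·log₂(0.572)]
  = 0.5240 + 0.4610 = 0.9850 bits

H(Y|X) = H(X,Y) - H(X) = 2.4150 - 0.9850 = 1.4300 bits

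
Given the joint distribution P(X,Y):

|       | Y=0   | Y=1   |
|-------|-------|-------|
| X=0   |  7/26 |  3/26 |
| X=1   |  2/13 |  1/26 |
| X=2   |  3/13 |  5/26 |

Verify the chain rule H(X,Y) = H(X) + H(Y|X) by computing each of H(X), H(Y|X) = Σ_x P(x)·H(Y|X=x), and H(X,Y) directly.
H(X) = 1.5126 bits, H(Y|X) = 0.8983 bits, H(X,Y) = 2.4110 bits

Marginal of X (row sums):
  P(X=0) = 7/26 + 3/26 = 5/13
  P(X=1) = 2/13 + 1/26 = 5/26
  P(X=2) = 3/13 + 5/26 = 11/26
H(X) = -[(5/13)·log₂(5/13) + (5/26)·log₂(5/26) + (11/26)·log₂(11/26)]
  = 0.530197 + 0.457406 + 0.525042 = 1.5126 bits

H(Y|X) = Σ_x P(x)·H(Y|X=x):
  X=0: P(X=0) = 5/13, P(Y|X=0) = (7/10, 3/10) → H(Y|X=0) = 0.881291
  X=1: P(X=1) = 5/26, P(Y|X=1) = (4/5, 1/5) → H(Y|X=1) = 0.721928
  X=2: P(X=2) = 11/26, P(Y|X=2) = (6/11, 5/11) → H(Y|X=2) = 0.994030
H(Y|X) = (5/13)·0.881291 + (5/26)·0.721928 + (11/26)·0.994030 = 0.8983 bits

H(X,Y) = -Σ_{x,y} P(x,y) log₂ P(x,y). Per-cell terms -P(x,y)·log₂P(x,y):
  X=0: 0.509677, 0.359478
  X=1: 0.415452, 0.180786
  X=2: 0.488187, 0.457406
Sum of the 6 terms: H(X,Y) = 2.4110 bits

Chain rule check:
  H(X) + H(Y|X) = 1.5126 + 0.8983 = 2.4109 bits
  H(X,Y) = 2.4110 bits
✓ Chain rule verified (Δ = 0.0001 is 4-dp rounding noise: each of the three values was rounded independently).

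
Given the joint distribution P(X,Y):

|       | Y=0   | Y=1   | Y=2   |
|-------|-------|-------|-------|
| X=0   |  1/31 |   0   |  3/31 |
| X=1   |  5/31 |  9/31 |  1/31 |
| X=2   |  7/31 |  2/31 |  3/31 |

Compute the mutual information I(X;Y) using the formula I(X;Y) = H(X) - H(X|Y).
0.3047 bits

I(X;Y) = H(X) - H(X|Y)

Marginal of X (row sums):
  P(X=0) = 1/31 + 0 + 3/31 = 4/31
  P(X=1) = 5/31 + 9/31 + 1/31 = 15/31
  P(X=2) = 7/31 + 2/31 + 3/31 = 12/31
H(X) = -[(4/31)·log₂(4/31) + (15/31)·log₂(15/31) + (12/31)·log₂(12/31)]
  = 0.381187 + 0.506761 + 0.530026 = 1.41797 bits

Marginal of Y (column sums):
  P(Y=0) = 1/31 + 5/31 + 7/31 = 13/31
  P(Y=1) = 0 + 9/31 + 2/31 = 11/31
  P(Y=2) = 3/31 + 1/31 + 3/31 = 7/31
H(X|Y) = Σ_y P(y)·H(X|Y=y):
  Y=0: P(Y=0) = 13/31, P(X|Y=0) = (1/13, 5/13, 7/13) → H(X|Y=0) = 1.295738
  Y=1: P(Y=1) = 11/31, P(X|Y=1) = (0, 9/11, 2/11) → H(X|Y=1) = 0.684038
  Y=2: P(Y=2) = 7/31, P(X|Y=2) = (3/7, 1/7, 3/7) → H(X|Y=2) = 1.448816
H(X|Y) = (13/31)·1.295738 + (11/31)·0.684038 + (7/31)·1.448816 = 1.11325 bits

I(X;Y) = H(X) - H(X|Y) = 1.41797 - 1.11325 = 0.3047 bits

Cross-check via I(X;Y) = H(X) + H(Y) - H(X,Y): computing H(Y) from the column sums and H(X,Y) from the 9 cells in the same way gives H(Y) = 1.54094 bits and H(X,Y) = 2.65419 bits, so
I(X;Y) = 1.41797 + 1.54094 - 2.65419 = 0.3047 bits ✓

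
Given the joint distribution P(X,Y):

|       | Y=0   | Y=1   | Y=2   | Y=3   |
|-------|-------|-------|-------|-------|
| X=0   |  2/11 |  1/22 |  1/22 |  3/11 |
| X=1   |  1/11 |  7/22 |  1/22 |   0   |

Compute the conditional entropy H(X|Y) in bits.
0.5390 bits

H(X|Y) = H(X,Y) - H(Y)

H(X,Y) = -Σ_{x,y} P(x,y) log₂ P(x,y). Per-cell terms -P(x,y)·log₂P(x,y):
  X=0: 0.44717, 0.20270, 0.20270, 0.51122
  X=1: 0.31449, 0.52566, 0.20270, 0.00000
  (cells with P = 0 contribute 0)
Sum of the 8 terms: H(X,Y) = 2.4066 bits

Marginal of Y (column sums):
  P(Y=0) = 2/11 + 1/11 = 3/11
  P(Y=1) = 1/22 + 7/22 = 4/11
  P(Y=2) = 1/22 + 1/22 = 1/11
  P(Y=3) = 3/11 + 0 = 3/11
H(Y) = -[(3/11)·log₂(3/11) + (4/11)·log₂(4/11) + (1/11)·log₂(1/11) + (3/11)·log₂(3/11)]
  = 0.51122 + 0.53070 + 0.31449 + 0.51122 = 1.8676 bits

H(X|Y) = H(X,Y) - H(Y) = 2.4066 - 1.8676 = 0.5390 bits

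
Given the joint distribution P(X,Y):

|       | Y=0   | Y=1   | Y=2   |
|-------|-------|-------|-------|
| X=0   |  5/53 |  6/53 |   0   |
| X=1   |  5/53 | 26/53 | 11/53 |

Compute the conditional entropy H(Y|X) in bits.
1.2365 bits

H(Y|X) = H(X,Y) - H(X)

H(X,Y) = -Σ_{x,y} P(x,y) log₂ P(x,y). Per-cell terms -P(x,y)·log₂P(x,y):
  X=0: 0.32132, 0.35581, 0.00000
  X=1: 0.32132, 0.50405, 0.47082
  (cells with P = 0 contribute 0)
Sum of the 6 terms: H(X,Y) = 1.9733 bits

Marginal of X (row sums):
  P(X=0) = 5/53 + 6/53 + 0 = 11/53
  P(X=1) = 5/53 + 26/53 + 11/53 = 42/53
H(X) = -[(11/53)·log₂(11/53) + (42/53)·log₂(42/53)]
  = 0.47082 + 0.26595 = 0.7368 bits

H(Y|X) = H(X,Y) - H(X) = 1.9733 - 0.7368 = 1.2365 bits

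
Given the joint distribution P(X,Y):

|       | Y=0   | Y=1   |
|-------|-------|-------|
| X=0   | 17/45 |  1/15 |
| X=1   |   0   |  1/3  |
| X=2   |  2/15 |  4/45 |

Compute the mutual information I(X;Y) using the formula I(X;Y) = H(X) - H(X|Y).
0.5128 bits

I(X;Y) = H(X) - H(X|Y)

Marginal of X (row sums):
  P(X=0) = 17/45 + 1/15 = 4/9
  P(X=1) = 0 + 1/3 = 1/3
  P(X=2) = 2/15 + 4/45 = 2/9
H(X) = -[(4/9)·log₂(4/9) + (1/3)·log₂(1/3) + (2/9)·log₂(2/9)]
  = 0.5200 + 0.5283 + 0.4822 = 1.5305 bits

Marginal of Y (column sums):
  P(Y=0) = 17/45 + 0 + 2/15 = 23/45
  P(Y=1) = 1/15 + 1/3 + 4/45 = 22/45
H(X|Y) = Σ_y P(y)·H(X|Y=y):
  Y=0: P(Y=0) = 23/45, P(X|Y=0) = (17/23, 0, 6/23) → H(X|Y=0) = 0.8281
  Y=1: P(Y=1) = 22/45, P(X|Y=1) = (3/22, 15/22, 2/11) → H(X|Y=1) = 1.2159
H(X|Y) = (23/45)·0.8281 + (22/45)·1.2159 = 1.0177 bits

I(X;Y) = H(X) - H(X|Y) = 1.5305 - 1.0177 = 0.5128 bits

Cross-check via I(X;Y) = H(X) + H(Y) - H(X,Y): computing H(Y) from the column sums and H(X,Y) from the 6 cells in the same way gives H(Y) = 0.9996 bits and H(X,Y) = 2.0173 bits, so
I(X;Y) = 1.5305 + 0.9996 - 2.0173 = 0.5128 bits ✓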